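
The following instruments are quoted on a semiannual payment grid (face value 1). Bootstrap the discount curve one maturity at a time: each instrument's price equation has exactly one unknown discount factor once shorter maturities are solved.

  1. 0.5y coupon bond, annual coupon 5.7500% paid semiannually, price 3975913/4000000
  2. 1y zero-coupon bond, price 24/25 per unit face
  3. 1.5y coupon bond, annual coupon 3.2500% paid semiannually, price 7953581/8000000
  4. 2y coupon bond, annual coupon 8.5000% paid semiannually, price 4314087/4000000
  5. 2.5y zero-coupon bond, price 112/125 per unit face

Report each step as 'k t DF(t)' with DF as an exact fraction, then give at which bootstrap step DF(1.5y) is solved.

step 1 [0.5y] bond c/2=23/800: DF=(3975913/4000000 − 23/800·(0))/(1+23/800) = 4831/5000 ≈ 0.966200
step 2 [1y] zero: DF = P = 24/25 ≈ 0.960000
step 3 [1.5y] bond c/2=13/800: DF=(7953581/8000000 − 13/800·(0.966200+0.960000))/(1+13/800) = 379/400 ≈ 0.947500
step 4 [2y] bond c/2=17/400: DF=(4314087/4000000 − 17/400·(0.966200+0.960000+0.947500))/(1+17/400) = 4587/5000 ≈ 0.917400
step 5 [2.5y] zero: DF = P = 112/125 ≈ 0.896000

1 1/2 4831/5000
2 1 24/25
3 3/2 379/400
4 2 4587/5000
5 5/2 112/125
DF(1.5y) is solved at step 3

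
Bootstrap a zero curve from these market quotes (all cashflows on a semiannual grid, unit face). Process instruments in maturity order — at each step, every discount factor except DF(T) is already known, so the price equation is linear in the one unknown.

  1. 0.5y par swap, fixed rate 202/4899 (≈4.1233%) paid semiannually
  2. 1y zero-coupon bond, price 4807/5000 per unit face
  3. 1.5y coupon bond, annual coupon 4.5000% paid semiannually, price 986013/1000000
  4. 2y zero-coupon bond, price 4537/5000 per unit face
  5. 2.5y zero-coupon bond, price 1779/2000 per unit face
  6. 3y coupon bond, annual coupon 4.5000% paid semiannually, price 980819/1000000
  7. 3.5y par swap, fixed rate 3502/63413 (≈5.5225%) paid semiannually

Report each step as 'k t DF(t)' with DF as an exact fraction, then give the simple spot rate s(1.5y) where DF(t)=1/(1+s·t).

step 1 [0.5y] swap r/2=101/4899: DF=(1 − 101/4899·(0))/(1+101/4899) = 4899/5000 ≈ 0.979800
step 2 [1y] zero: DF = P = 4807/5000 ≈ 0.961400
step 3 [1.5y] bond c/2=9/400: DF=(986013/1000000 − 9/400·(0.979800+0.961400))/(1+9/400) = 576/625 ≈ 0.921600
step 4 [2y] zero: DF = P = 4537/5000 ≈ 0.907400
step 5 [2.5y] zero: DF = P = 1779/2000 ≈ 0.889500
step 6 [3y] bond c/2=9/400: DF=(980819/1000000 − 9/400·(0.979800+0.961400+0.921600+0.907400+0.889500))/(1+9/400) = 8567/10000 ≈ 0.856700
step 7 [3.5y] swap r/2=1751/63413: DF=(1 − 1751/63413·(0.979800+0.961400+0.921600+0.907400+0.889500+0.856700))/(1+1751/63413) = 8249/10000 ≈ 0.824900

1 1/2 4899/5000
2 1 4807/5000
3 3/2 576/625
4 2 4537/5000
5 5/2 1779/2000
6 3 8567/10000
7 7/2 8249/10000
s(1.5y) = (1/(576/625) − 1)/(3/2) = 49/864 ≈ 5.6713%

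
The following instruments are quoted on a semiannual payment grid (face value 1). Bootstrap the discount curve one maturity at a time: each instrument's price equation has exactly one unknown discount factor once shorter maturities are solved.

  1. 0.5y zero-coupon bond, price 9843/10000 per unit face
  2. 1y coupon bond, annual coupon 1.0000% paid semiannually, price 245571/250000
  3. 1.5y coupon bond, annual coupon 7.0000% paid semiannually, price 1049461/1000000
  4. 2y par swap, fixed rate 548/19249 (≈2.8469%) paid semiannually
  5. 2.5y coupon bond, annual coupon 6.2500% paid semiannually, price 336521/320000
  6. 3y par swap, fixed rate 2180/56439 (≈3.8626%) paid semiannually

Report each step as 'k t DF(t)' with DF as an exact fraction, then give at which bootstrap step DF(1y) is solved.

step 1 [0.5y] zero: DF = P = 9843/10000 ≈ 0.984300
step 2 [1y] bond c/2=1/200: DF=(245571/250000 − 1/200·(0.984300))/(1+1/200) = 389/400 ≈ 0.972500
step 3 [1.5y] bond c/2=7/200: DF=(1049461/1000000 − 7/200·(0.984300+0.972500))/(1+7/200) = 4739/5000 ≈ 0.947800
step 4 [2y] swap r/2=274/19249: DF=(1 − 274/19249·(0.984300+0.972500+0.947800))/(1+274/19249) = 2363/2500 ≈ 0.945200
step 5 [2.5y] bond c/2=1/32: DF=(336521/320000 − 1/32·(0.984300+0.972500+0.947800+0.945200))/(1+1/32) = 9031/10000 ≈ 0.903100
step 6 [3y] swap r/2=1090/56439: DF=(1 − 1090/56439·(0.984300+0.972500+0.947800+0.945200+0.903100))/(1+1090/56439) = 891/1000 ≈ 0.891000

1 1/2 9843/10000
2 1 389/400
3 3/2 4739/5000
4 2 2363/2500
5 5/2 9031/10000
6 3 891/1000
DF(1y) is solved at step 2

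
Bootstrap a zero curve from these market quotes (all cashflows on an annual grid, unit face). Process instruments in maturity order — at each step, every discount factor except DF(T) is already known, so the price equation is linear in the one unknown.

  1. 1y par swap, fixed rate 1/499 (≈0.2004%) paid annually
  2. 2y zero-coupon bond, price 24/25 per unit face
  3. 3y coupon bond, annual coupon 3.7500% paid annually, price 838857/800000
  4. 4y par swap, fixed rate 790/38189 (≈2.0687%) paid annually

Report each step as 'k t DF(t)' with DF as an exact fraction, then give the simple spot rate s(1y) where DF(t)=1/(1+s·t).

step 1 [1y] swap r/1=1/499: DF=(1 − 1/499·(0))/(1+1/499) = 499/500 ≈ 0.998000
step 2 [2y] zero: DF = P = 24/25 ≈ 0.960000
step 3 [3y] bond c/1=3/80: DF=(838857/800000 − 3/80·(0.998000+0.960000))/(1+3/80) = 9399/10000 ≈ 0.939900
step 4 [4y] swap r/1=790/38189: DF=(1 − 790/38189·(0.998000+0.960000+0.939900))/(1+790/38189) = 921/1000 ≈ 0.921000

1 1 499/500
2 2 24/25
3 3 9399/10000
4 4 921/1000
s(1y) = (1/(499/500) − 1)/(1) = 1/499 ≈ 0.2004%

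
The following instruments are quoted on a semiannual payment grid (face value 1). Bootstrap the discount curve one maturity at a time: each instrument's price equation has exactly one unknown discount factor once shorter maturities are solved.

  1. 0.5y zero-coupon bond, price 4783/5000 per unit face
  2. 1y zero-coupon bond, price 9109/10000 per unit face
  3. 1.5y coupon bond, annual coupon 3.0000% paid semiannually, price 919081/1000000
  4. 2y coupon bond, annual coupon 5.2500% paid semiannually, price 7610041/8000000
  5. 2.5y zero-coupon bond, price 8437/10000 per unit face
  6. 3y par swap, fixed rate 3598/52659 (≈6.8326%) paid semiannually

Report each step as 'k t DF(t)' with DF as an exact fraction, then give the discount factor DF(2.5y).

step 1 [0.5y] zero: DF = P = 4783/5000 ≈ 0.956600
step 2 [1y] zero: DF = P = 9109/10000 ≈ 0.910900
step 3 [1.5y] bond c/2=3/200: DF=(919081/1000000 − 3/200·(0.956600+0.910900))/(1+3/200) = 8779/10000 ≈ 0.877900
step 4 [2y] bond c/2=21/800: DF=(7610041/8000000 − 21/800·(0.956600+0.910900+0.877900))/(1+21/800) = 8567/10000 ≈ 0.856700
step 5 [2.5y] zero: DF = P = 8437/10000 ≈ 0.843700
step 6 [3y] swap r/2=1799/52659: DF=(1 − 1799/52659·(0.956600+0.910900+0.877900+0.856700+0.843700))/(1+1799/52659) = 8201/10000 ≈ 0.820100

1 1/2 4783/5000
2 1 9109/10000
3 3/2 8779/10000
4 2 8567/10000
5 5/2 8437/10000
6 3 8201/10000
DF(2.5y) = 8437/10000 ≈ 0.843700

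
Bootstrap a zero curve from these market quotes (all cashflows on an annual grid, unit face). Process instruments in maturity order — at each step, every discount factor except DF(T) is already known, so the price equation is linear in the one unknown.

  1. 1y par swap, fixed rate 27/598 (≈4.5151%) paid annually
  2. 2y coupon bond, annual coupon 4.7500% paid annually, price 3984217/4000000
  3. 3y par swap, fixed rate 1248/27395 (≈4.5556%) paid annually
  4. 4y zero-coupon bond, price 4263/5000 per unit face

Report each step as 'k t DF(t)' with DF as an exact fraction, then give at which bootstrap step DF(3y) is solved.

1 1 598/625
2 2 363/400
3 3 547/625
4 4 4263/5000
DF(3y) is solved at step 3

step 1 [1y] swap r/1=27/598: DF=(1 − 27/598·(0))/(1+27/598) = 598/625 ≈ 0.956800
step 2 [2y] bond c/1=19/400: DF=(3984217/4000000 − 19/400·(0.956800))/(1+19/400) = 363/400 ≈ 0.907500
step 3 [3y] swap r/1=1248/27395: DF=(1 − 1248/27395·(0.956800+0.907500))/(1+1248/27395) = 547/625 ≈ 0.875200
step 4 [4y] zero: DF = P = 4263/5000 ≈ 0.852600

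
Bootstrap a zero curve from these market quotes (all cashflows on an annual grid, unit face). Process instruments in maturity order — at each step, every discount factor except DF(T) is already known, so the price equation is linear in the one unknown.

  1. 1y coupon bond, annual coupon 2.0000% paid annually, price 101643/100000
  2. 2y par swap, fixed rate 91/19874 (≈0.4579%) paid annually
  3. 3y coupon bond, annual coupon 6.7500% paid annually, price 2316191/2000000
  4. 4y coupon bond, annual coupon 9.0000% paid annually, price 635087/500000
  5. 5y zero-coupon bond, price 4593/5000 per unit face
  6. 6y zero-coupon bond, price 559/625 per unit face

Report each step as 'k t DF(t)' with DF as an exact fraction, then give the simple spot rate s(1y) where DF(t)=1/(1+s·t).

1 1 1993/2000
2 2 9909/10000
3 3 1199/1250
4 4 461/500
5 5 4593/5000
6 6 559/625
s(1y) = (1/(1993/2000) − 1)/(1) = 7/1993 ≈ 0.3512%

step 1 [1y] bond c/1=1/50: DF=(101643/100000 − 1/50·(0))/(1+1/50) = 1993/2000 ≈ 0.996500
step 2 [2y] swap r/1=91/19874: DF=(1 − 91/19874·(0.996500))/(1+91/19874) = 9909/10000 ≈ 0.990900
step 3 [3y] bond c/1=27/400: DF=(2316191/2000000 − 27/400·(0.996500+0.990900))/(1+27/400) = 1199/1250 ≈ 0.959200
step 4 [4y] bond c/1=9/100: DF=(635087/500000 − 9/100·(0.996500+0.990900+0.959200))/(1+9/100) = 461/500 ≈ 0.922000
step 5 [5y] zero: DF = P = 4593/5000 ≈ 0.918600
step 6 [6y] zero: DF = P = 559/625 ≈ 0.894400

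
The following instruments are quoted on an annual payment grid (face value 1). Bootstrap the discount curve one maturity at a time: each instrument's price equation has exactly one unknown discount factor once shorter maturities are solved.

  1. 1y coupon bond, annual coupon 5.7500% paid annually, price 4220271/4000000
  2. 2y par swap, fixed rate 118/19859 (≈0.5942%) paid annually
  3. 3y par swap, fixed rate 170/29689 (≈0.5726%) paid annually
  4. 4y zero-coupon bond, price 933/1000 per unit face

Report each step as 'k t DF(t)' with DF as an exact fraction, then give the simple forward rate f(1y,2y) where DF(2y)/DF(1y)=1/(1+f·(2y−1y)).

step 1 [1y] bond c/1=23/400: DF=(4220271/4000000 − 23/400·(0))/(1+23/400) = 9977/10000 ≈ 0.997700
step 2 [2y] swap r/1=118/19859: DF=(1 − 118/19859·(0.997700))/(1+118/19859) = 4941/5000 ≈ 0.988200
step 3 [3y] swap r/1=170/29689: DF=(1 − 170/29689·(0.997700+0.988200))/(1+170/29689) = 983/1000 ≈ 0.983000
step 4 [4y] zero: DF = P = 933/1000 ≈ 0.933000

1 1 9977/10000
2 2 4941/5000
3 3 983/1000
4 4 933/1000
f(1y,2y) = ((9977/10000)/(4941/5000) − 1)/(1) = 95/9882 ≈ 0.9613%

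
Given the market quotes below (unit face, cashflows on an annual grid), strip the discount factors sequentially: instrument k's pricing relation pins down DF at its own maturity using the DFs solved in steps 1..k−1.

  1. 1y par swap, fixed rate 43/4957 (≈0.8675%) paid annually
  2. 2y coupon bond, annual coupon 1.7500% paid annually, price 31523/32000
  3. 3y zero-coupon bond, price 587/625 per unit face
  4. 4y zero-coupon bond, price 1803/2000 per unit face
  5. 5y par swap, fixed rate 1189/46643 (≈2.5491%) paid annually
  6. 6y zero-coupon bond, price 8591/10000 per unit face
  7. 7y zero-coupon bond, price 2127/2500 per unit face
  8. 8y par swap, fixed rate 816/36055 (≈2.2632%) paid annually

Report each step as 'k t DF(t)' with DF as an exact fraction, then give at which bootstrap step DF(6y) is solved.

1 1 4957/5000
2 2 9511/10000
3 3 587/625
4 4 1803/2000
5 5 8811/10000
6 6 8591/10000
7 7 2127/2500
8 8 523/625
DF(6y) is solved at step 6

step 1 [1y] swap r/1=43/4957: DF=(1 − 43/4957·(0))/(1+43/4957) = 4957/5000 ≈ 0.991400
step 2 [2y] bond c/1=7/400: DF=(31523/32000 − 7/400·(0.991400))/(1+7/400) = 9511/10000 ≈ 0.951100
step 3 [3y] zero: DF = P = 587/625 ≈ 0.939200
step 4 [4y] zero: DF = P = 1803/2000 ≈ 0.901500
step 5 [5y] swap r/1=1189/46643: DF=(1 − 1189/46643·(0.991400+0.951100+0.939200+0.901500))/(1+1189/46643) = 8811/10000 ≈ 0.881100
step 6 [6y] zero: DF = P = 8591/10000 ≈ 0.859100
step 7 [7y] zero: DF = P = 2127/2500 ≈ 0.850800
step 8 [8y] swap r/1=816/36055: DF=(1 − 816/36055·(0.991400+0.951100+0.939200+0.901500+0.881100+0.859100+0.850800))/(1+816/36055) = 523/625 ≈ 0.836800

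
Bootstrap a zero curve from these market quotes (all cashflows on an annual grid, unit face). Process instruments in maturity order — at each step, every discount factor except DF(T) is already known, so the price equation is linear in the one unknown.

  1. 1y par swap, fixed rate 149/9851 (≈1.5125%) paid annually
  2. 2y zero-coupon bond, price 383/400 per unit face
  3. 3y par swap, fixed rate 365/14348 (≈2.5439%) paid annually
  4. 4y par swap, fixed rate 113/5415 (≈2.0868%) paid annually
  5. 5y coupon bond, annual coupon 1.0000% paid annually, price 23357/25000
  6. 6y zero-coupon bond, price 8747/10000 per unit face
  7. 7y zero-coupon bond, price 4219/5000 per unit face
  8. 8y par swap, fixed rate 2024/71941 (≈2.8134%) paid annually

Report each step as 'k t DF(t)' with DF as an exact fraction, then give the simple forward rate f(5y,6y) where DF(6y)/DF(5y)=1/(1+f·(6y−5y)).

step 1 [1y] swap r/1=149/9851: DF=(1 − 149/9851·(0))/(1+149/9851) = 9851/10000 ≈ 0.985100
step 2 [2y] zero: DF = P = 383/400 ≈ 0.957500
step 3 [3y] swap r/1=365/14348: DF=(1 − 365/14348·(0.985100+0.957500))/(1+365/14348) = 927/1000 ≈ 0.927000
step 4 [4y] swap r/1=113/5415: DF=(1 − 113/5415·(0.985100+0.957500+0.927000))/(1+113/5415) = 9209/10000 ≈ 0.920900
step 5 [5y] bond c/1=1/100: DF=(23357/25000 − 1/100·(0.985100+0.957500+0.927000+0.920900))/(1+1/100) = 71/80 ≈ 0.887500
step 6 [6y] zero: DF = P = 8747/10000 ≈ 0.874700
step 7 [7y] zero: DF = P = 4219/5000 ≈ 0.843800
step 8 [8y] swap r/1=2024/71941: DF=(1 − 2024/71941·(0.985100+0.957500+0.927000+0.920900+0.887500+0.874700+0.843800))/(1+2024/71941) = 997/1250 ≈ 0.797600

1 1 9851/10000
2 2 383/400
3 3 927/1000
4 4 9209/10000
5 5 71/80
6 6 8747/10000
7 7 4219/5000
8 8 997/1250
f(5y,6y) = ((71/80)/(8747/10000) − 1)/(1) = 128/8747 ≈ 1.4634%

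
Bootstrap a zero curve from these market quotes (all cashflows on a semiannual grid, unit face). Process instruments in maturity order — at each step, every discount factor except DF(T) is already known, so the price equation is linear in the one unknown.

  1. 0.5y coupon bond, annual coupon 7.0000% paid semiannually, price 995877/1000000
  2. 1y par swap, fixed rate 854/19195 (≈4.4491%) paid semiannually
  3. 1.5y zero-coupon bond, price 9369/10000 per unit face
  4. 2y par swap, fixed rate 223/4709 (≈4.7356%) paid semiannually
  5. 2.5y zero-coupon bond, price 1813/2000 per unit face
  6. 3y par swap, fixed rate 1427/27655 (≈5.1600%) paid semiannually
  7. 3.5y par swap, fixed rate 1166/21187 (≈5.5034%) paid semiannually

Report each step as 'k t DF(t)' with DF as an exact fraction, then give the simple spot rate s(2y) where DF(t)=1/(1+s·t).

1 1/2 4811/5000
2 1 9573/10000
3 3/2 9369/10000
4 2 2277/2500
5 5/2 1813/2000
6 3 8573/10000
7 7/2 8251/10000
s(2y) = (1/(2277/2500) − 1)/(2) = 223/4554 ≈ 4.8968%

step 1 [0.5y] bond c/2=7/200: DF=(995877/1000000 − 7/200·(0))/(1+7/200) = 4811/5000 ≈ 0.962200
step 2 [1y] swap r/2=427/19195: DF=(1 − 427/19195·(0.962200))/(1+427/19195) = 9573/10000 ≈ 0.957300
step 3 [1.5y] zero: DF = P = 9369/10000 ≈ 0.936900
step 4 [2y] swap r/2=223/9418: DF=(1 − 223/9418·(0.962200+0.957300+0.936900))/(1+223/9418) = 2277/2500 ≈ 0.910800
step 5 [2.5y] zero: DF = P = 1813/2000 ≈ 0.906500
step 6 [3y] swap r/2=1427/55310: DF=(1 − 1427/55310·(0.962200+0.957300+0.936900+0.910800+0.906500))/(1+1427/55310) = 8573/10000 ≈ 0.857300
step 7 [3.5y] swap r/2=583/21187: DF=(1 − 583/21187·(0.962200+0.957300+0.936900+0.910800+0.906500+0.857300))/(1+583/21187) = 8251/10000 ≈ 0.825100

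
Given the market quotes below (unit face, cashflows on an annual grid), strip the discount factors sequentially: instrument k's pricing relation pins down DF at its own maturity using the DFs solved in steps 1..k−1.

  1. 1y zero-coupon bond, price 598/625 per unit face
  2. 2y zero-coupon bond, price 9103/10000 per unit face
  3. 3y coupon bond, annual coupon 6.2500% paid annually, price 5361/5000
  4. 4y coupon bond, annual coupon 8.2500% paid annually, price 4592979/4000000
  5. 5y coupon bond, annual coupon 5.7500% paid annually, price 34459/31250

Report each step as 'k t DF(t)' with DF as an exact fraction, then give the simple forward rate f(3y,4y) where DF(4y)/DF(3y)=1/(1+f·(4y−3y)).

step 1 [1y] zero: DF = P = 598/625 ≈ 0.956800
step 2 [2y] zero: DF = P = 9103/10000 ≈ 0.910300
step 3 [3y] bond c/1=1/16: DF=(5361/5000 − 1/16·(0.956800+0.910300))/(1+1/16) = 8993/10000 ≈ 0.899300
step 4 [4y] bond c/1=33/400: DF=(4592979/4000000 − 33/400·(0.956800+0.910300+0.899300))/(1+33/400) = 8499/10000 ≈ 0.849900
step 5 [5y] bond c/1=23/400: DF=(34459/31250 − 23/400·(0.956800+0.910300+0.899300+0.849900))/(1+23/400) = 8461/10000 ≈ 0.846100

1 1 598/625
2 2 9103/10000
3 3 8993/10000
4 4 8499/10000
5 5 8461/10000
f(3y,4y) = ((8993/10000)/(8499/10000) − 1)/(1) = 494/8499 ≈ 5.8124%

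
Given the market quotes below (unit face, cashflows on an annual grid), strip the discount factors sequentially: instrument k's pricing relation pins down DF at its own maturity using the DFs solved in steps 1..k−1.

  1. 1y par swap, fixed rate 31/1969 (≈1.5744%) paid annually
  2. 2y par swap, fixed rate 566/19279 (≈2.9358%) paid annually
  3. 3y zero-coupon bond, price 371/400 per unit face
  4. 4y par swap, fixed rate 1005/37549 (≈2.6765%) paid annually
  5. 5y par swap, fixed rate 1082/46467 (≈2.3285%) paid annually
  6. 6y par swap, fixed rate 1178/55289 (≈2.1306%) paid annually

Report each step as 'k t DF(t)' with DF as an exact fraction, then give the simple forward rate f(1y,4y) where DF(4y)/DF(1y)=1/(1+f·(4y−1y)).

step 1 [1y] swap r/1=31/1969: DF=(1 − 31/1969·(0))/(1+31/1969) = 1969/2000 ≈ 0.984500
step 2 [2y] swap r/1=566/19279: DF=(1 − 566/19279·(0.984500))/(1+566/19279) = 4717/5000 ≈ 0.943400
step 3 [3y] zero: DF = P = 371/400 ≈ 0.927500
step 4 [4y] swap r/1=1005/37549: DF=(1 − 1005/37549·(0.984500+0.943400+0.927500))/(1+1005/37549) = 1799/2000 ≈ 0.899500
step 5 [5y] swap r/1=1082/46467: DF=(1 − 1082/46467·(0.984500+0.943400+0.927500+0.899500))/(1+1082/46467) = 4459/5000 ≈ 0.891800
step 6 [6y] swap r/1=1178/55289: DF=(1 − 1178/55289·(0.984500+0.943400+0.927500+0.899500+0.891800))/(1+1178/55289) = 4411/5000 ≈ 0.882200

1 1 1969/2000
2 2 4717/5000
3 3 371/400
4 4 1799/2000
5 5 4459/5000
6 6 4411/5000
f(1y,4y) = ((1969/2000)/(1799/2000) − 1)/(3) = 170/5397 ≈ 3.1499%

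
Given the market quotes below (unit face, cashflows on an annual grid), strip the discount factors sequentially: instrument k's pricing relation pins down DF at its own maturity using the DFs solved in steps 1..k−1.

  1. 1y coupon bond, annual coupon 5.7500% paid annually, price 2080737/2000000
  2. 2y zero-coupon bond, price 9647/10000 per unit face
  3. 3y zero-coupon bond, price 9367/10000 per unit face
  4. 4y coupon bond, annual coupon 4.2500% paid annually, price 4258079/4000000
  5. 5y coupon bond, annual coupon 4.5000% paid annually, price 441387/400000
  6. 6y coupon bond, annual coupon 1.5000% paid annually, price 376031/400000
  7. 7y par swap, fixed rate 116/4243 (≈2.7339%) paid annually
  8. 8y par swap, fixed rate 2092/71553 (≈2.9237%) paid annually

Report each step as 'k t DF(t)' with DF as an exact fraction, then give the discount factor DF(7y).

1 1 4919/5000
2 2 9647/10000
3 3 9367/10000
4 4 1807/2000
5 5 558/625
6 6 857/1000
7 7 413/500
8 8 1977/2500
DF(7y) = 413/500 ≈ 0.826000

step 1 [1y] bond c/1=23/400: DF=(2080737/2000000 − 23/400·(0))/(1+23/400) = 4919/5000 ≈ 0.983800
step 2 [2y] zero: DF = P = 9647/10000 ≈ 0.964700
step 3 [3y] zero: DF = P = 9367/10000 ≈ 0.936700
step 4 [4y] bond c/1=17/400: DF=(4258079/4000000 − 17/400·(0.983800+0.964700+0.936700))/(1+17/400) = 1807/2000 ≈ 0.903500
step 5 [5y] bond c/1=9/200: DF=(441387/400000 − 9/200·(0.983800+0.964700+0.936700+0.903500))/(1+9/200) = 558/625 ≈ 0.892800
step 6 [6y] bond c/1=3/200: DF=(376031/400000 − 3/200·(0.983800+0.964700+0.936700+0.903500+0.892800))/(1+3/200) = 857/1000 ≈ 0.857000
step 7 [7y] swap r/1=116/4243: DF=(1 − 116/4243·(0.983800+0.964700+0.936700+0.903500+0.892800+0.857000))/(1+116/4243) = 413/500 ≈ 0.826000
step 8 [8y] swap r/1=2092/71553: DF=(1 − 2092/71553·(0.983800+0.964700+0.936700+0.903500+0.892800+0.857000+0.826000))/(1+2092/71553) = 1977/2500 ≈ 0.790800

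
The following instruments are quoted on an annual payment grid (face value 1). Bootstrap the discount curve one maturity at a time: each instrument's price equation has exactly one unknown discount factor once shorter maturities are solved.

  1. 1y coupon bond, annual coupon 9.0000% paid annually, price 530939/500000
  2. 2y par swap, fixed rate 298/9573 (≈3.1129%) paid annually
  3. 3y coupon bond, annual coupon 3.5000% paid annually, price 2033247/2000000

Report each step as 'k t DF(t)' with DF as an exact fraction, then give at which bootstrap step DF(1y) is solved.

step 1 [1y] bond c/1=9/100: DF=(530939/500000 − 9/100·(0))/(1+9/100) = 4871/5000 ≈ 0.974200
step 2 [2y] swap r/1=298/9573: DF=(1 − 298/9573·(0.974200))/(1+298/9573) = 2351/2500 ≈ 0.940400
step 3 [3y] bond c/1=7/200: DF=(2033247/2000000 − 7/200·(0.974200+0.940400))/(1+7/200) = 367/400 ≈ 0.917500

1 1 4871/5000
2 2 2351/2500
3 3 367/400
DF(1y) is solved at step 1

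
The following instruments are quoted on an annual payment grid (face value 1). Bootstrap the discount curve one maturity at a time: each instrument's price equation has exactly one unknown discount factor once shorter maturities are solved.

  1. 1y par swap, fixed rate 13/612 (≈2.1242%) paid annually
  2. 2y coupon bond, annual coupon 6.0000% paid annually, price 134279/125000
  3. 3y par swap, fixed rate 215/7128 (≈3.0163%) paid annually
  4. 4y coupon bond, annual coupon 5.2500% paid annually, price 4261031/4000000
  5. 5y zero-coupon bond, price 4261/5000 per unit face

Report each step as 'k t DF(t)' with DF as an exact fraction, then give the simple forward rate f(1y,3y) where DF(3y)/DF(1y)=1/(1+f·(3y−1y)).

1 1 612/625
2 2 479/500
3 3 457/500
4 4 8699/10000
5 5 4261/5000
f(1y,3y) = ((612/625)/(457/500) − 1)/(2) = 163/4570 ≈ 3.5667%

step 1 [1y] swap r/1=13/612: DF=(1 − 13/612·(0))/(1+13/612) = 612/625 ≈ 0.979200
step 2 [2y] bond c/1=3/50: DF=(134279/125000 − 3/50·(0.979200))/(1+3/50) = 479/500 ≈ 0.958000
step 3 [3y] swap r/1=215/7128: DF=(1 − 215/7128·(0.979200+0.958000))/(1+215/7128) = 457/500 ≈ 0.914000
step 4 [4y] bond c/1=21/400: DF=(4261031/4000000 − 21/400·(0.979200+0.958000+0.914000))/(1+21/400) = 8699/10000 ≈ 0.869900
step 5 [5y] zero: DF = P = 4261/5000 ≈ 0.852200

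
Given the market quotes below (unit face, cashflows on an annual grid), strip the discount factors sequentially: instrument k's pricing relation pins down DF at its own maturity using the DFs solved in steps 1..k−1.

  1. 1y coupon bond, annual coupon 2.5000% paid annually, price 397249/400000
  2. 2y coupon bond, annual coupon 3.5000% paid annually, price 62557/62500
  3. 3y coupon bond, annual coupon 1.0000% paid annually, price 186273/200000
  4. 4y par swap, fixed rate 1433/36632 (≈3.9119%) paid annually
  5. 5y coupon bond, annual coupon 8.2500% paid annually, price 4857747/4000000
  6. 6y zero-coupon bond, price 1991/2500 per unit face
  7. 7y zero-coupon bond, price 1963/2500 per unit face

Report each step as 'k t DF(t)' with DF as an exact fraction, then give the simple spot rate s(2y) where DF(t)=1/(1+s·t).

1 1 9689/10000
2 2 9343/10000
3 3 9033/10000
4 4 8567/10000
5 5 8427/10000
6 6 1991/2500
7 7 1963/2500
s(2y) = (1/(9343/10000) − 1)/(2) = 657/18686 ≈ 3.5160%

step 1 [1y] bond c/1=1/40: DF=(397249/400000 − 1/40·(0))/(1+1/40) = 9689/10000 ≈ 0.968900
step 2 [2y] bond c/1=7/200: DF=(62557/62500 − 7/200·(0.968900))/(1+7/200) = 9343/10000 ≈ 0.934300
step 3 [3y] bond c/1=1/100: DF=(186273/200000 − 1/100·(0.968900+0.934300))/(1+1/100) = 9033/10000 ≈ 0.903300
step 4 [4y] swap r/1=1433/36632: DF=(1 − 1433/36632·(0.968900+0.934300+0.903300))/(1+1433/36632) = 8567/10000 ≈ 0.856700
step 5 [5y] bond c/1=33/400: DF=(4857747/4000000 − 33/400·(0.968900+0.934300+0.903300+0.856700))/(1+33/400) = 8427/10000 ≈ 0.842700
step 6 [6y] zero: DF = P = 1991/2500 ≈ 0.796400
step 7 [7y] zero: DF = P = 1963/2500 ≈ 0.785200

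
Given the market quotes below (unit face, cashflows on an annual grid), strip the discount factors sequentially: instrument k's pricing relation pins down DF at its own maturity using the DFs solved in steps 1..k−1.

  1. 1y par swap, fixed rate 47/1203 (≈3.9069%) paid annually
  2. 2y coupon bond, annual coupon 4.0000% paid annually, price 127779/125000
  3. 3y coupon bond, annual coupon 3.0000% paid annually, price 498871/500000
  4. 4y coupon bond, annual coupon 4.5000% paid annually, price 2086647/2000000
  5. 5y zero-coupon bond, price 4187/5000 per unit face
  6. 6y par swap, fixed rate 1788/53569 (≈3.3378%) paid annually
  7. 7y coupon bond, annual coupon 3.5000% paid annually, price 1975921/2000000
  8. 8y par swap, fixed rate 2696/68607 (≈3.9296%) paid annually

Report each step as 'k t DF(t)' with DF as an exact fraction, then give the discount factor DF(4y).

step 1 [1y] swap r/1=47/1203: DF=(1 − 47/1203·(0))/(1+47/1203) = 1203/1250 ≈ 0.962400
step 2 [2y] bond c/1=1/25: DF=(127779/125000 − 1/25·(0.962400))/(1+1/25) = 9459/10000 ≈ 0.945900
step 3 [3y] bond c/1=3/100: DF=(498871/500000 − 3/100·(0.962400+0.945900))/(1+3/100) = 9131/10000 ≈ 0.913100
step 4 [4y] bond c/1=9/200: DF=(2086647/2000000 − 9/200·(0.962400+0.945900+0.913100))/(1+9/200) = 8769/10000 ≈ 0.876900
step 5 [5y] zero: DF = P = 4187/5000 ≈ 0.837400
step 6 [6y] swap r/1=1788/53569: DF=(1 − 1788/53569·(0.962400+0.945900+0.913100+0.876900+0.837400))/(1+1788/53569) = 2053/2500 ≈ 0.821200
step 7 [7y] bond c/1=7/200: DF=(1975921/2000000 − 7/200·(0.962400+0.945900+0.913100+0.876900+0.837400+0.821200))/(1+7/200) = 3867/5000 ≈ 0.773400
step 8 [8y] swap r/1=2696/68607: DF=(1 − 2696/68607·(0.962400+0.945900+0.913100+0.876900+0.837400+0.821200+0.773400))/(1+2696/68607) = 913/1250 ≈ 0.730400

1 1 1203/1250
2 2 9459/10000
3 3 9131/10000
4 4 8769/10000
5 5 4187/5000
6 6 2053/2500
7 7 3867/5000
8 8 913/1250
DF(4y) = 8769/10000 ≈ 0.876900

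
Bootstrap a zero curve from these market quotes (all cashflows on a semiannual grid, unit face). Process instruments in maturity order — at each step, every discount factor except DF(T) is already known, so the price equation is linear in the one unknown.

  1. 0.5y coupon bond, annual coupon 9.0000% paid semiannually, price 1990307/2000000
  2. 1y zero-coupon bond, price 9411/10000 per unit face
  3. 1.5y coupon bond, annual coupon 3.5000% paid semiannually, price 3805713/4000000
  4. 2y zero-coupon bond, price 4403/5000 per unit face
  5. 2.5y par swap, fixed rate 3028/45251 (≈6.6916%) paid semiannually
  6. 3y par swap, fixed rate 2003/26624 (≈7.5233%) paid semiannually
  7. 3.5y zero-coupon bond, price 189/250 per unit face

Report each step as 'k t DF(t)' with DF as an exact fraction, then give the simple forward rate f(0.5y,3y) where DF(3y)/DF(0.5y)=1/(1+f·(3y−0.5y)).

step 1 [0.5y] bond c/2=9/200: DF=(1990307/2000000 − 9/200·(0))/(1+9/200) = 9523/10000 ≈ 0.952300
step 2 [1y] zero: DF = P = 9411/10000 ≈ 0.941100
step 3 [1.5y] bond c/2=7/400: DF=(3805713/4000000 − 7/400·(0.952300+0.941100))/(1+7/400) = 361/400 ≈ 0.902500
step 4 [2y] zero: DF = P = 4403/5000 ≈ 0.880600
step 5 [2.5y] swap r/2=1514/45251: DF=(1 − 1514/45251·(0.952300+0.941100+0.902500+0.880600))/(1+1514/45251) = 4243/5000 ≈ 0.848600
step 6 [3y] swap r/2=2003/53248: DF=(1 − 2003/53248·(0.952300+0.941100+0.902500+0.880600+0.848600))/(1+2003/53248) = 7997/10000 ≈ 0.799700
step 7 [3.5y] zero: DF = P = 189/250 ≈ 0.756000

1 1/2 9523/10000
2 1 9411/10000
3 3/2 361/400
4 2 4403/5000
5 5/2 4243/5000
6 3 7997/10000
7 7/2 189/250
f(0.5y,3y) = ((9523/10000)/(7997/10000) − 1)/(5/2) = 3052/39985 ≈ 7.6329%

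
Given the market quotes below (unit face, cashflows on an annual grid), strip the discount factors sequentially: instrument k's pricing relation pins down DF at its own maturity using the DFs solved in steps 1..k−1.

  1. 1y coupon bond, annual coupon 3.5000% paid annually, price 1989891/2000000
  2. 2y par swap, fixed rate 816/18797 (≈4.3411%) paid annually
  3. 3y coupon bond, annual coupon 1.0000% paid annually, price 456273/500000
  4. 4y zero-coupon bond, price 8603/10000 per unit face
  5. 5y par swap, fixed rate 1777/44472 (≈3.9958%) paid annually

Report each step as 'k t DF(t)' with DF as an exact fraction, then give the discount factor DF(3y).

1 1 9613/10000
2 2 574/625
3 3 8849/10000
4 4 8603/10000
5 5 8223/10000
DF(3y) = 8849/10000 ≈ 0.884900

step 1 [1y] bond c/1=7/200: DF=(1989891/2000000 − 7/200·(0))/(1+7/200) = 9613/10000 ≈ 0.961300
step 2 [2y] swap r/1=816/18797: DF=(1 − 816/18797·(0.961300))/(1+816/18797) = 574/625 ≈ 0.918400
step 3 [3y] bond c/1=1/100: DF=(456273/500000 − 1/100·(0.961300+0.918400))/(1+1/100) = 8849/10000 ≈ 0.884900
step 4 [4y] zero: DF = P = 8603/10000 ≈ 0.860300
step 5 [5y] swap r/1=1777/44472: DF=(1 − 1777/44472·(0.961300+0.918400+0.884900+0.860300))/(1+1777/44472) = 8223/10000 ≈ 0.822300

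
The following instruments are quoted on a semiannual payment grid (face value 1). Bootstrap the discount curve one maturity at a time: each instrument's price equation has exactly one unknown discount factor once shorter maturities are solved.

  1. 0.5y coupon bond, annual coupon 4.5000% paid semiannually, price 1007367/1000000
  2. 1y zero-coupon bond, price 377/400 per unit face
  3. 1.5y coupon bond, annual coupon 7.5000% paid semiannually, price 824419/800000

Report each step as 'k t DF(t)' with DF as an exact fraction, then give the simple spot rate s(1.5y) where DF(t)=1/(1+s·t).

1 1/2 2463/2500
2 1 377/400
3 3/2 2309/2500
s(1.5y) = (1/(2309/2500) − 1)/(3/2) = 382/6927 ≈ 5.5147%

step 1 [0.5y] bond c/2=9/400: DF=(1007367/1000000 − 9/400·(0))/(1+9/400) = 2463/2500 ≈ 0.985200
step 2 [1y] zero: DF = P = 377/400 ≈ 0.942500
step 3 [1.5y] bond c/2=3/80: DF=(824419/800000 − 3/80·(0.985200+0.942500))/(1+3/80) = 2309/2500 ≈ 0.923600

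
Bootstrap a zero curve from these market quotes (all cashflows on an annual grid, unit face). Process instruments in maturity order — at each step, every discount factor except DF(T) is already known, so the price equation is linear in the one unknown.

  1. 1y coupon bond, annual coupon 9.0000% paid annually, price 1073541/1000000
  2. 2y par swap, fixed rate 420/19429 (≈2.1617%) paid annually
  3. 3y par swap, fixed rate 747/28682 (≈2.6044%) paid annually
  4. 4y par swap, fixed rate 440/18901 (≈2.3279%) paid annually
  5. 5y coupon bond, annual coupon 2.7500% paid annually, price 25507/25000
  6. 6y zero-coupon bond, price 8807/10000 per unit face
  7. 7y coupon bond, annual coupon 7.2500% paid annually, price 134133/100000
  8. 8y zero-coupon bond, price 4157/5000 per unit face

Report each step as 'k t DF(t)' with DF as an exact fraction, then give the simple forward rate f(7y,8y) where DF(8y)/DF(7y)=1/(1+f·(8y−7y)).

1 1 9849/10000
2 2 479/500
3 3 9253/10000
4 4 114/125
5 5 4459/5000
6 6 8807/10000
7 7 8753/10000
8 8 4157/5000
f(7y,8y) = ((8753/10000)/(4157/5000) − 1)/(1) = 439/8314 ≈ 5.2803%

step 1 [1y] bond c/1=9/100: DF=(1073541/1000000 − 9/100·(0))/(1+9/100) = 9849/10000 ≈ 0.984900
step 2 [2y] swap r/1=420/19429: DF=(1 − 420/19429·(0.984900))/(1+420/19429) = 479/500 ≈ 0.958000
step 3 [3y] swap r/1=747/28682: DF=(1 − 747/28682·(0.984900+0.958000))/(1+747/28682) = 9253/10000 ≈ 0.925300
step 4 [4y] swap r/1=440/18901: DF=(1 − 440/18901·(0.984900+0.958000+0.925300))/(1+440/18901) = 114/125 ≈ 0.912000
step 5 [5y] bond c/1=11/400: DF=(25507/25000 − 11/400·(0.984900+0.958000+0.925300+0.912000))/(1+11/400) = 4459/5000 ≈ 0.891800
step 6 [6y] zero: DF = P = 8807/10000 ≈ 0.880700
step 7 [7y] bond c/1=29/400: DF=(134133/100000 − 29/400·(0.984900+0.958000+0.925300+0.912000+0.891800+0.880700))/(1+29/400) = 8753/10000 ≈ 0.875300
step 8 [8y] zero: DF = P = 4157/5000 ≈ 0.831400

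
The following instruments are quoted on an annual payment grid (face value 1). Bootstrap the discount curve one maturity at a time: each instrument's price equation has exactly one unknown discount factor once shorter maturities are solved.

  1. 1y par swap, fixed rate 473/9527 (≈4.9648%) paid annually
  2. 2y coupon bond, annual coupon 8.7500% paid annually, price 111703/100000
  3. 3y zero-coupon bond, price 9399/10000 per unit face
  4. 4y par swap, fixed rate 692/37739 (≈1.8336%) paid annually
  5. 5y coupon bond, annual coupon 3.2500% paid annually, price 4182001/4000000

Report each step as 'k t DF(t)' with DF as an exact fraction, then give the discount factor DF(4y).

1 1 9527/10000
2 2 1901/2000
3 3 9399/10000
4 4 2327/2500
5 5 4469/5000
DF(4y) = 2327/2500 ≈ 0.930800

step 1 [1y] swap r/1=473/9527: DF=(1 − 473/9527·(0))/(1+473/9527) = 9527/10000 ≈ 0.952700
step 2 [2y] bond c/1=7/80: DF=(111703/100000 − 7/80·(0.952700))/(1+7/80) = 1901/2000 ≈ 0.950500
step 3 [3y] zero: DF = P = 9399/10000 ≈ 0.939900
step 4 [4y] swap r/1=692/37739: DF=(1 − 692/37739·(0.952700+0.950500+0.939900))/(1+692/37739) = 2327/2500 ≈ 0.930800
step 5 [5y] bond c/1=13/400: DF=(4182001/4000000 − 13/400·(0.952700+0.950500+0.939900+0.930800))/(1+13/400) = 4469/5000 ≈ 0.893800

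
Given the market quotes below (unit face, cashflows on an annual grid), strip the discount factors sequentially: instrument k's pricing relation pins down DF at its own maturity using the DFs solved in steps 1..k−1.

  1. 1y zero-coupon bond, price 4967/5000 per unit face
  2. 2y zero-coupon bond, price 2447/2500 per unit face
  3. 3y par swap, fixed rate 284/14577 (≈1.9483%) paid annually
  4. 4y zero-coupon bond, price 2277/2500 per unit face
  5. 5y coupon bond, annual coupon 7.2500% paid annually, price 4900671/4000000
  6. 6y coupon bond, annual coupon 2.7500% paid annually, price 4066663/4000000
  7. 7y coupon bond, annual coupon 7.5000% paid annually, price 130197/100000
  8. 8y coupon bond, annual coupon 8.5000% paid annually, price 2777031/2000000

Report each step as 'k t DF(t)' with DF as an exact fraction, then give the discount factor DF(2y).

step 1 [1y] zero: DF = P = 4967/5000 ≈ 0.993400
step 2 [2y] zero: DF = P = 2447/2500 ≈ 0.978800
step 3 [3y] swap r/1=284/14577: DF=(1 − 284/14577·(0.993400+0.978800))/(1+284/14577) = 1179/1250 ≈ 0.943200
step 4 [4y] zero: DF = P = 2277/2500 ≈ 0.910800
step 5 [5y] bond c/1=29/400: DF=(4900671/4000000 − 29/400·(0.993400+0.978800+0.943200+0.910800))/(1+29/400) = 8837/10000 ≈ 0.883700
step 6 [6y] bond c/1=11/400: DF=(4066663/4000000 − 11/400·(0.993400+0.978800+0.943200+0.910800+0.883700))/(1+11/400) = 4317/5000 ≈ 0.863400
step 7 [7y] bond c/1=3/40: DF=(130197/100000 − 3/40·(0.993400+0.978800+0.943200+0.910800+0.883700+0.863400))/(1+3/40) = 8223/10000 ≈ 0.822300
step 8 [8y] bond c/1=17/200: DF=(2777031/2000000 − 17/200·(0.993400+0.978800+0.943200+0.910800+0.883700+0.863400+0.822300))/(1+17/200) = 7787/10000 ≈ 0.778700

1 1 4967/5000
2 2 2447/2500
3 3 1179/1250
4 4 2277/2500
5 5 8837/10000
6 6 4317/5000
7 7 8223/10000
8 8 7787/10000
DF(2y) = 2447/2500 ≈ 0.978800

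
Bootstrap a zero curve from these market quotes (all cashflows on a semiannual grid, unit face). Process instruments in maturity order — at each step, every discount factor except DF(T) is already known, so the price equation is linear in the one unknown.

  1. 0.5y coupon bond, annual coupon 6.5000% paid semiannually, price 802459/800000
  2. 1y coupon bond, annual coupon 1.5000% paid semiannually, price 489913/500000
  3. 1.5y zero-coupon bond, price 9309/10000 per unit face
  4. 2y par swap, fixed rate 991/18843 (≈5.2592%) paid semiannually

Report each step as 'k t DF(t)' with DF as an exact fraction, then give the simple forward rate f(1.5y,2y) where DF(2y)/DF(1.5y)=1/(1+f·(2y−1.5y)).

1 1/2 1943/2000
2 1 9653/10000
3 3/2 9309/10000
4 2 9009/10000
f(1.5y,2y) = ((9309/10000)/(9009/10000) − 1)/(1/2) = 200/3003 ≈ 6.6600%

step 1 [0.5y] bond c/2=13/400: DF=(802459/800000 − 13/400·(0))/(1+13/400) = 1943/2000 ≈ 0.971500
step 2 [1y] bond c/2=3/400: DF=(489913/500000 − 3/400·(0.971500))/(1+3/400) = 9653/10000 ≈ 0.965300
step 3 [1.5y] zero: DF = P = 9309/10000 ≈ 0.930900
step 4 [2y] swap r/2=991/37686: DF=(1 − 991/37686·(0.971500+0.965300+0.930900))/(1+991/37686) = 9009/10000 ≈ 0.900900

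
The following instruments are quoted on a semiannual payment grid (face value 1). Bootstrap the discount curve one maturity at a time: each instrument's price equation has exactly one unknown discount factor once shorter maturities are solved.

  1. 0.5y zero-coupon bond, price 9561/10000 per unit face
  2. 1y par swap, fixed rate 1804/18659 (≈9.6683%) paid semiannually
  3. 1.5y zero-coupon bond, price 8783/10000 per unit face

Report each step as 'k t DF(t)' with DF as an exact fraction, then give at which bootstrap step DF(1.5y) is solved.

1 1/2 9561/10000
2 1 4549/5000
3 3/2 8783/10000
DF(1.5y) is solved at step 3

step 1 [0.5y] zero: DF = P = 9561/10000 ≈ 0.956100
step 2 [1y] swap r/2=902/18659: DF=(1 − 902/18659·(0.956100))/(1+902/18659) = 4549/5000 ≈ 0.909800
step 3 [1.5y] zero: DF = P = 8783/10000 ≈ 0.878300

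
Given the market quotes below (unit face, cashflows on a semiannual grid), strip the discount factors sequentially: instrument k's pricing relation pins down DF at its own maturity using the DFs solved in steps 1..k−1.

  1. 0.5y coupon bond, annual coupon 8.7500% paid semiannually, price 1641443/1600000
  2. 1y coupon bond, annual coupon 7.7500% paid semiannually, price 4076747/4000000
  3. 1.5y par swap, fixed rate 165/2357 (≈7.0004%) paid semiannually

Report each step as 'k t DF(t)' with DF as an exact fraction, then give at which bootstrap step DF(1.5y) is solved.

1 1/2 9829/10000
2 1 1889/2000
3 3/2 901/1000
DF(1.5y) is solved at step 3

step 1 [0.5y] bond c/2=7/160: DF=(1641443/1600000 − 7/160·(0))/(1+7/160) = 9829/10000 ≈ 0.982900
step 2 [1y] bond c/2=31/800: DF=(4076747/4000000 − 31/800·(0.982900))/(1+31/800) = 1889/2000 ≈ 0.944500
step 3 [1.5y] swap r/2=165/4714: DF=(1 − 165/4714·(0.982900+0.944500))/(1+165/4714) = 901/1000 ≈ 0.901000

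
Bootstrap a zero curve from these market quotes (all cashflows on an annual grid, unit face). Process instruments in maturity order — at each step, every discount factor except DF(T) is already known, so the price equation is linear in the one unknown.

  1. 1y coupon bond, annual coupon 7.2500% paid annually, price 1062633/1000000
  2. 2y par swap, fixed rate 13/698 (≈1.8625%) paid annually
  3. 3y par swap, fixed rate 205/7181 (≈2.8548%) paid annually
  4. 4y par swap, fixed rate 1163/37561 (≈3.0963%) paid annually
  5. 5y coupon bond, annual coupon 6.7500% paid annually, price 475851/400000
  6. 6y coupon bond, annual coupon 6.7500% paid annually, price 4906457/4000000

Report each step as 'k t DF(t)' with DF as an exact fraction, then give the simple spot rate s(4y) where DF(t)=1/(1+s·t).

step 1 [1y] bond c/1=29/400: DF=(1062633/1000000 − 29/400·(0))/(1+29/400) = 2477/2500 ≈ 0.990800
step 2 [2y] swap r/1=13/698: DF=(1 − 13/698·(0.990800))/(1+13/698) = 2409/2500 ≈ 0.963600
step 3 [3y] swap r/1=205/7181: DF=(1 − 205/7181·(0.990800+0.963600))/(1+205/7181) = 459/500 ≈ 0.918000
step 4 [4y] swap r/1=1163/37561: DF=(1 − 1163/37561·(0.990800+0.963600+0.918000))/(1+1163/37561) = 8837/10000 ≈ 0.883700
step 5 [5y] bond c/1=27/400: DF=(475851/400000 − 27/400·(0.990800+0.963600+0.918000+0.883700))/(1+27/400) = 8769/10000 ≈ 0.876900
step 6 [6y] bond c/1=27/400: DF=(4906457/4000000 − 27/400·(0.990800+0.963600+0.918000+0.883700+0.876900))/(1+27/400) = 8561/10000 ≈ 0.856100

1 1 2477/2500
2 2 2409/2500
3 3 459/500
4 4 8837/10000
5 5 8769/10000
6 6 8561/10000
s(4y) = (1/(8837/10000) − 1)/(4) = 1163/35348 ≈ 3.2901%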